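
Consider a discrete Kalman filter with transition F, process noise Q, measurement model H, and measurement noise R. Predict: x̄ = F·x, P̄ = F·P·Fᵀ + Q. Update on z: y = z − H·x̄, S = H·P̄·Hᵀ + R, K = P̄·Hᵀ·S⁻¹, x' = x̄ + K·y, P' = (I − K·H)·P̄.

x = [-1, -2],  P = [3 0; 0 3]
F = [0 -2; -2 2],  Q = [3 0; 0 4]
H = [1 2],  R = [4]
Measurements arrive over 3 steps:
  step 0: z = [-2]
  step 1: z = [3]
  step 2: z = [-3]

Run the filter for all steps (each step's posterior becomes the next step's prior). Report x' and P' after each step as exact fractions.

step 0: x̄ = F·x = [4, -2]
step 0: P̄ = F·P·Fᵀ + Q = [15 -12; -12 28]
step 0: y = z − H·x̄ = [-2]
step 0: S = H·P̄·Hᵀ + R = [83]
step 0: K = P̄·Hᵀ·S⁻¹ = [-9/83; 44/83]
step 0: x' = x̄ + K·y = [350/83, -254/83]
step 0: P' = (I − K·H)·P̄ = [1164/83 -600/83; -600/83 388/83]
step 1: x̄ = F·x = [508/83, -1208/83]
step 1: P̄ = F·P·Fᵀ + Q = [1801/83 -3952/83; -3952/83 11340/83]
step 1: y = z − H·x̄ = [2157/83]
step 1: S = H·P̄·Hᵀ + R = [31685/83]
step 1: K = P̄·Hᵀ·S⁻¹ = [-6103/31685; 18728/31685]
step 1: x' = x̄ + K·y = [35323/31685, 25552/31685]
step 1: P' = (I − K·H)·P̄ = [238772/31685 -131592/31685; -131592/31685 103252/31685]
step 2: x̄ = F·x = [-51104/31685, -19542/31685]
step 2: P̄ = F·P·Fᵀ + Q = [508063/31685 -939376/31685; -939376/31685 2547572/31685]
step 2: y = z − H·x̄ = [-4867/31685]
step 2: S = H·P̄·Hᵀ + R = [7067587/31685]
step 2: K = P̄·Hᵀ·S⁻¹ = [-1370689/7067587; 4155768/7067587]
step 2: x' = x̄ + K·y = [-11188601/7067587, -4997346/7067587]
step 2: P' = (I − K·H)·P̄ = [54031596/7067587 -29757176/7067587; -29757176/7067587 23190124/7067587]

step 0: x' = [350/83, -254/83], P' = [1164/83 -600/83; -600/83 388/83]
step 1: x' = [35323/31685, 25552/31685], P' = [238772/31685 -131592/31685; -131592/31685 103252/31685]
step 2: x' = [-11188601/7067587, -4997346/7067587], P' = [54031596/7067587 -29757176/7067587; -29757176/7067587 23190124/7067587]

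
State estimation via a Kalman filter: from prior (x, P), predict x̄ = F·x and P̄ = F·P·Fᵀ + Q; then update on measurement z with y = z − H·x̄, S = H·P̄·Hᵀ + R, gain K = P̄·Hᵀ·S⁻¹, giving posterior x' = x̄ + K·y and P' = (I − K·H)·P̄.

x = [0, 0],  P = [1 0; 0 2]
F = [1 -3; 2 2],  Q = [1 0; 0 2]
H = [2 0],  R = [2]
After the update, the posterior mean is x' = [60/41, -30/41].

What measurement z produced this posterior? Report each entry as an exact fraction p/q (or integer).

x̄ = F·x = [0, 0]
P̄ = F·P·Fᵀ + Q = [20 -10; -10 14]
S = H·P̄·Hᵀ + R = [82]
K = P̄·Hᵀ·S⁻¹ = [20/41; -10/41]
x' − x̄ = [60/41, -30/41] = K·y
y = (KᵀK)⁻¹·Kᵀ·(x' − x̄) = [3]
z = y + H·x̄ = [3] + [0] = [3]

z = [3]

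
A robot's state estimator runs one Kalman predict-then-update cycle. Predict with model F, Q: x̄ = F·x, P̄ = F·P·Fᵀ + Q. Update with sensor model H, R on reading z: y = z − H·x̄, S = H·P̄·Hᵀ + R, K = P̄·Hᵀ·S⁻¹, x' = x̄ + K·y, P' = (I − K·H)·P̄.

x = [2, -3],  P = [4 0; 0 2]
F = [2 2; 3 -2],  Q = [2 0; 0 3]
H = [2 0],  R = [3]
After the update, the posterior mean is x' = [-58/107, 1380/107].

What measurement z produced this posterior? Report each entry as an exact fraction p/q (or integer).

z = [-1]

x̄ = F·x = [-2, 12]
P̄ = F·P·Fᵀ + Q = [26 16; 16 47]
S = H·P̄·Hᵀ + R = [107]
K = P̄·Hᵀ·S⁻¹ = [52/107; 32/107]
x' − x̄ = [156/107, 96/107] = K·y
y = (KᵀK)⁻¹·Kᵀ·(x' − x̄) = [3]
z = y + H·x̄ = [3] + [-4] = [-1]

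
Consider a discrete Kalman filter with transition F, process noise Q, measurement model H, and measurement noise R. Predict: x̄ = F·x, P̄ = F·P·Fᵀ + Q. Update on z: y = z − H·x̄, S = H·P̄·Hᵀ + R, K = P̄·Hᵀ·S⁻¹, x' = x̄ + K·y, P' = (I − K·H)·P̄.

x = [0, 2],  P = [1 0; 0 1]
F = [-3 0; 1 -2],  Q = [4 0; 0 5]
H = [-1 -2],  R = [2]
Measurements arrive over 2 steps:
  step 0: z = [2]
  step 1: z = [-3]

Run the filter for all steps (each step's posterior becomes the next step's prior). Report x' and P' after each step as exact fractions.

step 0: x' = [42/43, -70/43], P' = [510/43 -248/43; -248/43 141/43]
step 1: x' = [-1169/950, 1032/475], P' = [43167/475 -21902/475; -21902/475 11337/475]

step 0: x̄ = F·x = [0, -4]
step 0: P̄ = F·P·Fᵀ + Q = [13 -3; -3 10]
step 0: y = z − H·x̄ = [-6]
step 0: S = H·P̄·Hᵀ + R = [43]
step 0: K = P̄·Hᵀ·S⁻¹ = [-7/43; -17/43]
step 0: x' = x̄ + K·y = [42/43, -70/43]
step 0: P' = (I − K·H)·P̄ = [510/43 -248/43; -248/43 141/43]
step 1: x̄ = F·x = [-126/43, 182/43]
step 1: P̄ = F·P·Fᵀ + Q = [4762/43 -3018/43; -3018/43 2281/43]
step 1: y = z − H·x̄ = [109/43]
step 1: S = H·P̄·Hᵀ + R = [1900/43]
step 1: K = P̄·Hᵀ·S⁻¹ = [637/950; -386/475]
step 1: x' = x̄ + K·y = [-1169/950, 1032/475]
step 1: P' = (I − K·H)·P̄ = [43167/475 -21902/475; -21902/475 11337/475]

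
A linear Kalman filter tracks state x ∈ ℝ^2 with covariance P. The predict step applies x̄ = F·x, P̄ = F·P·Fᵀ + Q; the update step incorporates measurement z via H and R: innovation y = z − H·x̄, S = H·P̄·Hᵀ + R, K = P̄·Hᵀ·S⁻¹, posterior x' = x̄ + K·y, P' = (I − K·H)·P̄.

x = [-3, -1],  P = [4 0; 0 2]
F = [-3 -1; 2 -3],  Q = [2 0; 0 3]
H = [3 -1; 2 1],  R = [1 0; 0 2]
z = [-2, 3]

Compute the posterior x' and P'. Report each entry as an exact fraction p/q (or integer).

x' = [946/4291, 11155/4291]
P' = [3548/30037 4588/30037; 4588/30037 25506/30037]

x̄ = F·x = [10, -3]
P̄ = F·P·Fᵀ + Q = [40 -18; -18 37]
y = z − H·x̄ = [-35, -14]
S = H·P̄·Hᵀ + R = [506 185; 185 127]
K = P̄·Hᵀ·S⁻¹ = [6056/30037 5842/30037; -11742/30037 17341/30037]
x' = x̄ + K·y = [946/4291, 11155/4291]
P' = (I − K·H)·P̄ = [3548/30037 4588/30037; 4588/30037 25506/30037]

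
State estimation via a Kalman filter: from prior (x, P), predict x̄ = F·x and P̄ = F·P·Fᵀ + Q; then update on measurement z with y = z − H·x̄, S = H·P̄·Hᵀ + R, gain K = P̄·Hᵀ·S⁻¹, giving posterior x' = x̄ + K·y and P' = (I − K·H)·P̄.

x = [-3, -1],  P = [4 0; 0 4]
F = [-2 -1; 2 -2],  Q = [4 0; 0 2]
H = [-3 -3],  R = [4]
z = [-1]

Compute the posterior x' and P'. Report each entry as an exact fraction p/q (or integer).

x' = [1145/191, -1076/191]
P' = [3432/191 -3400/191; -3400/191 3452/191]

x̄ = F·x = [7, -4]
P̄ = F·P·Fᵀ + Q = [24 -8; -8 34]
y = z − H·x̄ = [8]
S = H·P̄·Hᵀ + R = [382]
K = P̄·Hᵀ·S⁻¹ = [-24/191; -39/191]
x' = x̄ + K·y = [1145/191, -1076/191]
P' = (I − K·H)·P̄ = [3432/191 -3400/191; -3400/191 3452/191]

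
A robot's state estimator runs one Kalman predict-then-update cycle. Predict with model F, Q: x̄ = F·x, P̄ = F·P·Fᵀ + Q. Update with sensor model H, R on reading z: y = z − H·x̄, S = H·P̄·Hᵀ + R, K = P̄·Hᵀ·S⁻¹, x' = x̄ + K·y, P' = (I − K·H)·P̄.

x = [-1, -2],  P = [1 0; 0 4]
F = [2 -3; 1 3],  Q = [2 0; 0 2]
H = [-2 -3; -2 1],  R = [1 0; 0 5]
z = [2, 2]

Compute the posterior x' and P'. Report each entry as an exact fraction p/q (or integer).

x' = [-30232/31751, -1807/31751]
P' = [22382/31751 -13666/31751; -13666/31751 11763/31751]

x̄ = F·x = [4, -7]
P̄ = F·P·Fᵀ + Q = [42 -34; -34 39]
y = z − H·x̄ = [-11, 17]
S = H·P̄·Hᵀ + R = [112 -85; -85 348]
K = P̄·Hᵀ·S⁻¹ = [-3766/31751 -11686/31751; -7957/31751 7819/31751]
x' = x̄ + K·y = [-30232/31751, -1807/31751]
P' = (I − K·H)·P̄ = [22382/31751 -13666/31751; -13666/31751 11763/31751]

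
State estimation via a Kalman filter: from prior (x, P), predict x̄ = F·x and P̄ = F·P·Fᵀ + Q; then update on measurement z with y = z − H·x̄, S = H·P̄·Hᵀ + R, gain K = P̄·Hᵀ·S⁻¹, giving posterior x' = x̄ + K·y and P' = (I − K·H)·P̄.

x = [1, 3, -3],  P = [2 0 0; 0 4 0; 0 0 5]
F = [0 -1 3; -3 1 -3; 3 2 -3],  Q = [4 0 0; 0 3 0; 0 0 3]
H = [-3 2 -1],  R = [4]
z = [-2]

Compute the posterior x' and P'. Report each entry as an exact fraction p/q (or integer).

x' = [-3924/973, -117/139, 1704/139]
P' = [9953/973 533/139 -3083/139; 533/139 658/139 -427/139; -3083/139 -427/139 8311/139]

x̄ = F·x = [-12, 9, 18]
P̄ = F·P·Fᵀ + Q = [53 -49 -53; -49 70 35; -53 35 82]
y = z − H·x̄ = [-38]
S = H·P̄·Hᵀ + R = [973]
K = P̄·Hᵀ·S⁻¹ = [-204/973; 36/139; 21/139]
x' = x̄ + K·y = [-3924/973, -117/139, 1704/139]
P' = (I − K·H)·P̄ = [9953/973 533/139 -3083/139; 533/139 658/139 -427/139; -3083/139 -427/139 8311/139]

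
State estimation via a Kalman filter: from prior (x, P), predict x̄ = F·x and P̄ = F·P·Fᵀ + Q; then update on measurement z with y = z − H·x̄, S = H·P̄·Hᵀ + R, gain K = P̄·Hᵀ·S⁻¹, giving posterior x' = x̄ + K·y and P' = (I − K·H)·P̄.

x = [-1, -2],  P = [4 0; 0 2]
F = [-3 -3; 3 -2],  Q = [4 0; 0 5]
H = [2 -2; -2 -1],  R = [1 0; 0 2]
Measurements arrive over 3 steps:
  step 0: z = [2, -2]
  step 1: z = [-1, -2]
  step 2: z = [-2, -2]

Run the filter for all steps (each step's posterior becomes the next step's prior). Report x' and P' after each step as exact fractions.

step 0: x' = [88263/83003, 5498/83003], P' = [20510/83003 13548/83003; 13548/83003 27290/83003]
step 1: x' = [119655135/254584483, 264913030/254584483], P' = [61185136/254584483 39325668/254584483; 39325668/254584483 79989690/254584483]
step 2: x' = [131750294339/757125489941, 874314897838/757125489941], P' = [181830002978/757125489941 116846893956/757125489941; 116846893956/757125489941 237791887030/757125489941]

step 0: x̄ = F·x = [9, 1]
step 0: P̄ = F·P·Fᵀ + Q = [58 -24; -24 49]
step 0: y = z − H·x̄ = [-14, 17]
step 0: S = H·P̄·Hᵀ + R = [621 -182; -182 187]
step 0: K = P̄·Hᵀ·S⁻¹ = [13924/83003 -27284/83003; -27484/83003 -27193/83003]
step 0: x' = x̄ + K·y = [88263/83003, 5498/83003]
step 0: P' = (I − K·H)·P̄ = [20510/83003 13548/83003; 13548/83003 27290/83003]
step 1: x̄ = F·x = [-281283/83003, 253793/83003]
step 1: P̄ = F·P·Fᵀ + Q = [1006076/83003 -61494/83003; -61494/83003 546189/83003]
step 1: y = z − H·x̄ = [987149/83003, -474779/83003]
step 1: S = H·P̄·Hᵀ + R = [6784015/83003 -3054914/83003; -3054914/83003 4490523/83003]
step 1: K = P̄·Hᵀ·S⁻¹ = [43718936/254584483 -80847970/254584483; -81328044/254584483 -79320513/254584483]
step 1: x' = x̄ + K·y = [119655135/254584483, 264913030/254584483]
step 1: P' = (I − K·H)·P̄ = [61185136/254584483 39325668/254584483; 39325668/254584483 79989690/254584483]
step 2: x̄ = F·x = [-1153704495/254584483, -170860655/254584483]
step 2: P̄ = F·P·Fᵀ + Q = [2996773390/254584483 -188705088/254584483; -188705088/254584483 1671639383/254584483]
step 2: y = z − H·x̄ = [1456518714/254584483, -2987438611/254584483]
step 2: S = H·P̄·Hᵀ + R = [20437876279/254584483 -9021224970/254584483; -9021224970/254584483 13413081557/254584483]
step 2: K = P̄·Hᵀ·S⁻¹ = [129966218044/757125489941 -240253449956/757125489941; -241889986148/757125489941 -235742837471/757125489941]
step 2: x' = x̄ + K·y = [131750294339/757125489941, 874314897838/757125489941]
step 2: P' = (I − K·H)·P̄ = [181830002978/757125489941 116846893956/757125489941; 116846893956/757125489941 237791887030/757125489941]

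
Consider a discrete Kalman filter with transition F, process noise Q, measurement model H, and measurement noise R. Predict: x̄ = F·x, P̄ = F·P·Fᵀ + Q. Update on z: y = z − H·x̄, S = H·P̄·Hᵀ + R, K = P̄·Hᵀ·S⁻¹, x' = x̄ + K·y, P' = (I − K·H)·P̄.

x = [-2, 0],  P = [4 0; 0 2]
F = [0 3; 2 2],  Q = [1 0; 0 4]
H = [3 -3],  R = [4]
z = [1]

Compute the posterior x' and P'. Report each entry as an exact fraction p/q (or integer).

x̄ = F·x = [0, -4]
P̄ = F·P·Fᵀ + Q = [19 12; 12 28]
y = z − H·x̄ = [-11]
S = H·P̄·Hᵀ + R = [211]
K = P̄·Hᵀ·S⁻¹ = [21/211; -48/211]
x' = x̄ + K·y = [-231/211, -316/211]
P' = (I − K·H)·P̄ = [3568/211 3540/211; 3540/211 3604/211]

x' = [-231/211, -316/211]
P' = [3568/211 3540/211; 3540/211 3604/211]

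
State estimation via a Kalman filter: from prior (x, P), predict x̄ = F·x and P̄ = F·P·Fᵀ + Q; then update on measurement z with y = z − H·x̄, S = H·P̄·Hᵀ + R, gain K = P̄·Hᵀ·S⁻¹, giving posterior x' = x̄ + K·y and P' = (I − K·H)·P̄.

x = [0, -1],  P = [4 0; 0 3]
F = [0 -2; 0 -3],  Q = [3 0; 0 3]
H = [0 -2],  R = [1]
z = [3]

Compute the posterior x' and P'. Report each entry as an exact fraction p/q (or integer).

x̄ = F·x = [2, 3]
P̄ = F·P·Fᵀ + Q = [15 18; 18 30]
y = z − H·x̄ = [9]
S = H·P̄·Hᵀ + R = [121]
K = P̄·Hᵀ·S⁻¹ = [-36/121; -60/121]
x' = x̄ + K·y = [-82/121, -177/121]
P' = (I − K·H)·P̄ = [519/121 18/121; 18/121 30/121]

x' = [-82/121, -177/121]
P' = [519/121 18/121; 18/121 30/121]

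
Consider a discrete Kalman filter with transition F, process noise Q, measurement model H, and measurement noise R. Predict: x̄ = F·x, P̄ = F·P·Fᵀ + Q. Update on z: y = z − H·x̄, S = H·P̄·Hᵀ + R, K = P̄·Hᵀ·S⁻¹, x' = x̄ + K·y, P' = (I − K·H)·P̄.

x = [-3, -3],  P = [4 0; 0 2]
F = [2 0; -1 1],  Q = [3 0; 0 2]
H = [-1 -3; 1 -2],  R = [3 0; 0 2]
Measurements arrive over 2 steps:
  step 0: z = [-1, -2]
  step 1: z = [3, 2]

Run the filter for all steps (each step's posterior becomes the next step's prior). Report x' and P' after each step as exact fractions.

step 0: x' = [-1152/847, 1256/2541], P' = [918/847 -16/847; -16/847 488/2541]
step 1: x' = [-82904/532047, -454276/532047], P' = [177106/177349 -3736/177349; -3736/177349 33060/177349]

step 0: x̄ = F·x = [-6, 0]
step 0: P̄ = F·P·Fᵀ + Q = [19 -8; -8 8]
step 0: y = z − H·x̄ = [-7, 4]
step 0: S = H·P̄·Hᵀ + R = [46 37; 37 85]
step 0: K = P̄·Hᵀ·S⁻¹ = [-290/847 475/847; -472/2541 -512/2541]
step 0: x' = x̄ + K·y = [-1152/847, 1256/2541]
step 0: P' = (I − K·H)·P̄ = [918/847 -16/847; -16/847 488/2541]
step 1: x̄ = F·x = [-2304/847, 4712/2541]
step 1: P̄ = F·P·Fᵀ + Q = [6213/847 -1868/847; -1868/847 8420/2541]
step 1: y = z − H·x̄ = [707/121, 21418/2541]
step 1: S = H·P̄·Hᵀ + R = [3258/121 1785/121; 1785/121 79817/2541]
step 1: K = P̄·Hᵀ·S⁻¹ = [-165898/532047 92289/177349; -95444/532047 -34928/177349]
step 1: x' = x̄ + K·y = [-82904/532047, -454276/532047]
step 1: P' = (I − K·H)·P̄ = [177106/177349 -3736/177349; -3736/177349 33060/177349]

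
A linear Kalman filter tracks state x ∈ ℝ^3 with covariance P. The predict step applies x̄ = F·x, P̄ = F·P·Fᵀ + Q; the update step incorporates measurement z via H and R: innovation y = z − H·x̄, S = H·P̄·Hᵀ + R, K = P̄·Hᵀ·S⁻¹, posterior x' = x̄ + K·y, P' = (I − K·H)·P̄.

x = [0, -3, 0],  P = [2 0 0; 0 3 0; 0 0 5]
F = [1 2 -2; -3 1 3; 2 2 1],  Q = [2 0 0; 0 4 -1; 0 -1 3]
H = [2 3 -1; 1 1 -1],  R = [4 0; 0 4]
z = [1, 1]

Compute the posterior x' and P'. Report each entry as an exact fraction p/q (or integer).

x' = [-402/55, 953/275, -1376/275]
P' = [348/11 -934/55 718/55; -934/55 8813/825 -3371/825; 718/55 -3371/825 10457/825]

x̄ = F·x = [-6, -3, -6]
P̄ = F·P·Fᵀ + Q = [36 -30 6; -30 70 8; 6 8 28]
y = z − H·x̄ = [16, 4]
S = H·P̄·Hᵀ + R = [374 110; 110 50]
K = P̄·Hᵀ·S⁻¹ = [-2/11 2/5; 179/330 -83/150; 97/330 -139/150]
x' = x̄ + K·y = [-402/55, 953/275, -1376/275]
P' = (I − K·H)·P̄ = [348/11 -934/55 718/55; -934/55 8813/825 -3371/825; 718/55 -3371/825 10457/825]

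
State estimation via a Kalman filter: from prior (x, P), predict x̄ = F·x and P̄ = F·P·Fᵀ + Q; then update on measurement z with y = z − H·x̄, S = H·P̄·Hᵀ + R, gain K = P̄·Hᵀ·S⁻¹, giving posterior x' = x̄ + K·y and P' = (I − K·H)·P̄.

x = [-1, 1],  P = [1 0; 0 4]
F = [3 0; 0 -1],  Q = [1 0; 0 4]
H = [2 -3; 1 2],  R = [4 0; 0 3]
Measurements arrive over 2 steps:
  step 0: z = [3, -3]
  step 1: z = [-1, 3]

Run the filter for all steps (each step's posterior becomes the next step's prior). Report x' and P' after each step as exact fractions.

step 0: x' = [-697/1109, -1465/1109], P' = [890/1109 200/1109; 200/1109 344/1109]
step 1: x' = [418883/571693, 543545/571693], P' = [446392/571693 95650/571693; 95650/571693 170260/571693]

step 0: x̄ = F·x = [-3, -1]
step 0: P̄ = F·P·Fᵀ + Q = [10 0; 0 8]
step 0: y = z − H·x̄ = [6, 2]
step 0: S = H·P̄·Hᵀ + R = [116 -28; -28 45]
step 0: K = P̄·Hᵀ·S⁻¹ = [295/1109 430/1109; -158/1109 296/1109]
step 0: x' = x̄ + K·y = [-697/1109, -1465/1109]
step 0: P' = (I − K·H)·P̄ = [890/1109 200/1109; 200/1109 344/1109]
step 1: x̄ = F·x = [-2091/1109, 1465/1109]
step 1: P̄ = F·P·Fᵀ + Q = [9119/1109 -600/1109; -600/1109 4780/1109]
step 1: y = z − H·x̄ = [7468/1109, 2488/1109]
step 1: S = H·P̄·Hᵀ + R = [91132/1109 -11042/1109; -11042/1109 29166/1109]
step 1: K = P̄·Hᵀ·S⁻¹ = [302917/1143386 212564/571693; -79870/571693 145390/571693]
step 1: x' = x̄ + K·y = [418883/571693, 543545/571693]
step 1: P' = (I − K·H)·P̄ = [446392/571693 95650/571693; 95650/571693 170260/571693]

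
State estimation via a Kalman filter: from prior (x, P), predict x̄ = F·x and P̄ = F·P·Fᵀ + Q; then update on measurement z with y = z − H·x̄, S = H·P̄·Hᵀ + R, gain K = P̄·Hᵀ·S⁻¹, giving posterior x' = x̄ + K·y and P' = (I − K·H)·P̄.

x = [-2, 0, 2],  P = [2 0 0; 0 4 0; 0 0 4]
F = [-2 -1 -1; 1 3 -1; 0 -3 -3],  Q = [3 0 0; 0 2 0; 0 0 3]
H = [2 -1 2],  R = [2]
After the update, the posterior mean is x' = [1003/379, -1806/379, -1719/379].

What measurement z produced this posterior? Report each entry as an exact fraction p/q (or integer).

x̄ = F·x = [2, -4, -6]
P̄ = F·P·Fᵀ + Q = [19 -12 24; -12 44 -24; 24 -24 75]
S = H·P̄·Hᵀ + R = [758]
K = P̄·Hᵀ·S⁻¹ = [49/379; -58/379; 111/379]
x' − x̄ = [245/379, -290/379, 555/379] = K·y
y = (KᵀK)⁻¹·Kᵀ·(x' − x̄) = [5]
z = y + H·x̄ = [5] + [-4] = [1]

z = [1]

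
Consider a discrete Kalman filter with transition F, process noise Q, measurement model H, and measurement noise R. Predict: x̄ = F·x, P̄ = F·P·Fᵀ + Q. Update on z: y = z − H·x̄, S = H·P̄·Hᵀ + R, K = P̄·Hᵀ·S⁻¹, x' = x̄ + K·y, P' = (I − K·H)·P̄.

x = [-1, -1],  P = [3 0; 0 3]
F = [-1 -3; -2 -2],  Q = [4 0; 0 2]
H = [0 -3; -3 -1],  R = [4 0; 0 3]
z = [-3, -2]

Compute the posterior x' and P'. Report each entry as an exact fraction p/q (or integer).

x' = [4894/13783, 13913/13783]
P' = [4978/13783 -1704/13783; -1704/13783 5700/13783]

x̄ = F·x = [4, 4]
P̄ = F·P·Fᵀ + Q = [34 24; 24 26]
y = z − H·x̄ = [9, 14]
S = H·P̄·Hᵀ + R = [238 294; 294 479]
K = P̄·Hᵀ·S⁻¹ = [1278/13783 -630/1969; -4275/13783 -28/1969]
x' = x̄ + K·y = [4894/13783, 13913/13783]
P' = (I − K·H)·P̄ = [4978/13783 -1704/13783; -1704/13783 5700/13783]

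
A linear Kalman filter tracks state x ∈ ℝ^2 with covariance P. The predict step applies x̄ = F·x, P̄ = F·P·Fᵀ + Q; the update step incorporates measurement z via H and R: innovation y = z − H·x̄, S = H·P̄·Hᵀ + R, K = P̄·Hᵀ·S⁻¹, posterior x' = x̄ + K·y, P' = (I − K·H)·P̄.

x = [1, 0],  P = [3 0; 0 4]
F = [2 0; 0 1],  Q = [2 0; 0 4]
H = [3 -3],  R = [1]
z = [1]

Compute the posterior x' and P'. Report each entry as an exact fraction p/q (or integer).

x' = [188/199, 120/199]
P' = [1022/199 1008/199; 1008/199 1016/199]

x̄ = F·x = [2, 0]
P̄ = F·P·Fᵀ + Q = [14 0; 0 8]
y = z − H·x̄ = [-5]
S = H·P̄·Hᵀ + R = [199]
K = P̄·Hᵀ·S⁻¹ = [42/199; -24/199]
x' = x̄ + K·y = [188/199, 120/199]
P' = (I − K·H)·P̄ = [1022/199 1008/199; 1008/199 1016/199]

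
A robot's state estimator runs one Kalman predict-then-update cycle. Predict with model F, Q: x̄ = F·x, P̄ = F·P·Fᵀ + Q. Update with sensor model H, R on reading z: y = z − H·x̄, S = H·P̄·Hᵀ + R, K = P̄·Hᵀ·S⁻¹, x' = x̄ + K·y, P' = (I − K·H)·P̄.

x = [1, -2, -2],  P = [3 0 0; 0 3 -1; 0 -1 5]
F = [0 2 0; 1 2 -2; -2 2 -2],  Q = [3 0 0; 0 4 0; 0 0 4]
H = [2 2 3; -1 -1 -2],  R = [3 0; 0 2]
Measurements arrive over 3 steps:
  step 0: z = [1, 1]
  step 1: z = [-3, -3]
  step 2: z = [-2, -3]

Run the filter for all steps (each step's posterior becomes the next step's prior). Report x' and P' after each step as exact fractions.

step 0: x' = [-4402/1821, 7537/1821, -1862/1821], P' = [44873/7284 -15779/7284 -8629/3642; -15779/7284 70169/7284 -16097/3642; -8629/3642 -16097/3642 7685/1821]
step 1: x' = [35881348/146219563, -1232576539/146219563, 714827254/146219563], P' = [422508293/146219563 -391141577/146219563 -9636204/146219563; -391141577/146219563 2265513875/146219563 -1121082948/146219563; -9636204/146219563 -1121082948/146219563 699960132/146219563]
step 2: x' = [-798681301973/3790992577232, -18993647889249/3790992577232, 3103752877089/947748144308], P' = [10399348746363/3790992577232 -6611171198817/3790992577232 -512579836327/947748144308; -6611171198817/3790992577232 36325986397011/3790992577232 -4409273052059/947748144308; -512579836327/947748144308 -4409273052059/947748144308 769976618367/236937036077]

step 0: x̄ = F·x = [-4, 1, -2]
step 0: P̄ = F·P·Fᵀ + Q = [15 16 16; 16 47 34; 16 34 56]
step 0: y = z − H·x̄ = [13, -6]
step 0: S = H·P̄·Hᵀ + R = [1483 -874; -874 520]
step 0: K = P̄·Hᵀ·S⁻¹ = [1069/3642 2711/7284; 2033/3642 4999/7284; -557/1821 -3007/3642]
step 0: x' = x̄ + K·y = [-4402/1821, 7537/1821, -1862/1821]
step 0: P' = (I − K·H)·P̄ = [44873/7284 -15779/7284 -8629/3642; -15779/7284 70169/7284 -16097/3642; -8629/3642 -16097/3642 7685/1821]
step 1: x̄ = F·x = [15074/1821, 14396/1821, 27602/1821]
step 1: P̄ = F·P·Fᵀ + Q = [75632/1821 188947/3642 118142/1821; 188947/3642 741113/7284 142121/1821; 118142/1821 142121/1821 214496/1821]
step 1: y = z − H·x̄ = [-147209/1821, 79211/1821]
step 1: S = H·P̄·Hᵀ + R = [6858512/1821 -8017063/3642; -8017063/3642 9410141/7284]
step 1: K = P̄·Hᵀ·S⁻¹ = [11274940/146219563 -6047154/146219563; 128498584/146219563 183896799/146219563; -53852636/146219563 -134600556/146219563]
step 1: x' = x̄ + K·y = [35881348/146219563, -1232576539/146219563, 714827254/146219563]
step 1: P' = (I − K·H)·P̄ = [422508293/146219563 -391141577/146219563 -9636204/146219563; -391141577/146219563 2265513875/146219563 -1121082948/146219563; -9636204/146219563 -1121082948/146219563 699960132/146219563]
step 2: x̄ = F·x = [-2465153078/146219563, -3858926238/146219563, -3966570282/146219563]
step 2: P̄ = F·P·Fᵀ + Q = [9500714189/146219563 12764104138/146219563 15110953600/146219563; 12764104138/146219563 20311924665/146219563 20748553772/146219563; 15110953600/146219563 20748553772/146219563 26157514020/146219563]
step 2: y = z − H·x̄ = [24255430352/146219563, -14695878569/146219563]
step 2: S = H·P̄·Hᵀ + R = [887533761853/146219563 -518643329984/146219563; -518643329984/146219563 303701371824/146219563]
step 2: K = P̄·Hᵀ·S⁻¹ = [29695772066/236937036077 156230571535/3790992577232; 135799036910/236937036077 2779684609139/3790992577232; -50332196364/236937036077 -618980029275/947748144308]
step 2: x' = x̄ + K·y = [-798681301973/3790992577232, -18993647889249/3790992577232, 3103752877089/947748144308]
step 2: P' = (I − K·H)·P̄ = [10399348746363/3790992577232 -6611171198817/3790992577232 -512579836327/947748144308; -6611171198817/3790992577232 36325986397011/3790992577232 -4409273052059/947748144308; -512579836327/947748144308 -4409273052059/947748144308 769976618367/236937036077]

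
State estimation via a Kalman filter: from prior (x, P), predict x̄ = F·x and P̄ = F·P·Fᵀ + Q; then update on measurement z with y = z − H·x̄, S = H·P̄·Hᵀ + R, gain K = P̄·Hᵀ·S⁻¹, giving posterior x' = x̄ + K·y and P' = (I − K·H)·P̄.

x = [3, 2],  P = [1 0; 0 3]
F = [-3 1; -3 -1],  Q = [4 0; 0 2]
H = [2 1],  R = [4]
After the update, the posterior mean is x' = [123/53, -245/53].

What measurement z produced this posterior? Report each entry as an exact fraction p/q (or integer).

z = [1]

x̄ = F·x = [-7, -11]
P̄ = F·P·Fᵀ + Q = [16 6; 6 14]
S = H·P̄·Hᵀ + R = [106]
K = P̄·Hᵀ·S⁻¹ = [19/53; 13/53]
x' − x̄ = [494/53, 338/53] = K·y
y = (KᵀK)⁻¹·Kᵀ·(x' − x̄) = [26]
z = y + H·x̄ = [26] + [-25] = [1]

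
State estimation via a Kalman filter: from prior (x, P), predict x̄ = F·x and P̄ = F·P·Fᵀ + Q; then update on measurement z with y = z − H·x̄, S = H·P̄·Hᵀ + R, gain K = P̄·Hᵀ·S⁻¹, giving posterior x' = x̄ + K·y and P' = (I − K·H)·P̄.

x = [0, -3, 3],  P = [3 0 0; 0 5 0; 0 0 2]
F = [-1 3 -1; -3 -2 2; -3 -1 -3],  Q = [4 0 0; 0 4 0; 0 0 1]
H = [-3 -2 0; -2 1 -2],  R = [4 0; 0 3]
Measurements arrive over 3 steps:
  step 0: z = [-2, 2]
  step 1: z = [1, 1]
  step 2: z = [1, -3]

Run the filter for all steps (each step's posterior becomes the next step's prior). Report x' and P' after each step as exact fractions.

step 0: x' = [-2558/2579, 326740/126371, 138848/126371], P' = [32936/2579 -48726/2579 -56528/2579; -48726/2579 3655971/126371 4159734/126371; -56528/2579 4159734/126371 4877867/126371]
step 1: x' = [2205894549/4216378817, -36205611219/29514651719, -42357439900/29514651719], P' = [1171152044/602339831 -10333261040/4216378817 -12430750860/4216378817; -10333261040/4216378817 117333101842/29514651719 121051512346/29514651719; -12430750860/4216378817 121051512346/29514651719 157557494981/29514651719]
step 2: x' = [-922528639924893/1966581581273545, 331067791060757/1966581581273545, 4042479617449783/1966581581273545], P' = [3662986299255796/1966581581273545 -4618455304193304/1966581581273545 -5515973483768596/1966581581273545; -4618455304193304/1966581581273545 7566934078255896/1966581581273545 7711533960465984/1966581581273545; -5515973483768596/1966581581273545 7711533960465984/1966581581273545 10003214798524621/1966581581273545]

step 0: x̄ = F·x = [-12, 12, -6]
step 0: P̄ = F·P·Fᵀ + Q = [54 -25 0; -25 59 25; 0 25 51]
step 0: y = z − H·x̄ = [-14, -46]
step 0: S = H·P̄·Hᵀ + R = [426 281; 281 482]
step 0: K = P̄·Hᵀ·S⁻¹ = [-339/2579 -514/2579; -37305/126371 37217/126371; -2463/126371 -18752/126371]
step 0: x' = x̄ + K·y = [-2558/2579, 326740/126371, 138848/126371]
step 0: P' = (I − K·H)·P̄ = [32936/2579 -48726/2579 -56528/2579; -48726/2579 3655971/126371 4159734/126371; -56528/2579 4159734/126371 4877867/126371]
step 1: x̄ = F·x = [138102/18053, 242/126371, -367258/126371]
step 1: P̄ = F·P·Fᵀ + Q = [484250/2579 2910150/18053 -3184176/18053; 2910150/18053 20475316/126371 -20589330/126371; -3184176/18053 -20589330/126371 22983185/126371]
step 1: y = z − H·x̄ = [3026997/126371, 1325041/126371]
step 1: S = H·P̄·Hᵀ + R = [540413598/126371 -94302794/126371; -94302794/126371 30259433/126371]
step 1: K = P̄·Hᵀ·S⁻¹ = [-981917711/4216378817 -622629312/4216378817; -4416930461/29514651719 6631910570/29514651719; 4735685842/29514651719 -6677655192/29514651719]
step 1: x' = x̄ + K·y = [2205894549/4216378817, -36205611219/29514651719, -42357439900/29514651719]
step 1: P' = (I − K·H)·P̄ = [1171152044/602339831 -10333261040/4216378817 -12430750860/4216378817; -10333261040/4216378817 117333101842/29514651719 121051512346/29514651719; -12430750860/4216378817 121051512346/29514651719 157557494981/29514651719]
step 2: x̄ = F·x = [-81700655600/29514651719, -58627442891/29514651719, 116954145390/29514651719]
step 2: P̄ = F·P·Fᵀ + Q = [922657846155/29514651719 540772383162/29514651719 -619008486763/29514651719; 540772383162/29514651719 941876091684/29514651719 -622035878994/29514651719; -619008486763/29514651719 -622035878994/29514651719 807380761830/29514651719]
step 2: y = z − H·x̄ = [-332842200863/29514651719, 40590467314/29514651719]
step 2: S = H·P̄·Hᵀ + R = [18678752186951/29514651719 -2009227159830/29514651719; -2009227159830/29514651719 3323560568005/29514651719]
step 2: K = P̄·Hᵀ·S⁻¹ = [-87602414469039/393316316254709 -304160311722568/1966581581273545; -63925112196594/393316316254709 460258921903512/1966581581273545; 56242626518691/393316316254709 -420982889682022/1966581581273545]
step 2: x' = x̄ + K·y = [-922528639924893/1966581581273545, 331067791060757/1966581581273545, 4042479617449783/1966581581273545]
step 2: P' = (I − K·H)·P̄ = [3662986299255796/1966581581273545 -4618455304193304/1966581581273545 -5515973483768596/1966581581273545; -4618455304193304/1966581581273545 7566934078255896/1966581581273545 7711533960465984/1966581581273545; -5515973483768596/1966581581273545 7711533960465984/1966581581273545 10003214798524621/1966581581273545]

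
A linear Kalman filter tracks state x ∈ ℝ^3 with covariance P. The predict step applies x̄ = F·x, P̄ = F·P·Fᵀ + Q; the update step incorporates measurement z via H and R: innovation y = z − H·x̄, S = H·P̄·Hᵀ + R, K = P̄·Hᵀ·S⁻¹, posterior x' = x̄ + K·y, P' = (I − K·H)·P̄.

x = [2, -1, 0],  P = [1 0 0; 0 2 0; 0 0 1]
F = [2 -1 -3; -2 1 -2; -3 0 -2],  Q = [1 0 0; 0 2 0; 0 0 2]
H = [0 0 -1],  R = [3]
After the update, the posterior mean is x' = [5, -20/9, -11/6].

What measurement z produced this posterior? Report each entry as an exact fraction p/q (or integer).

x̄ = F·x = [5, -5, -6]
P̄ = F·P·Fᵀ + Q = [16 0 0; 0 12 10; 0 10 15]
S = H·P̄·Hᵀ + R = [18]
K = P̄·Hᵀ·S⁻¹ = [0; -5/9; -5/6]
x' − x̄ = [0, 25/9, 25/6] = K·y
y = (KᵀK)⁻¹·Kᵀ·(x' − x̄) = [-5]
z = y + H·x̄ = [-5] + [6] = [1]

z = [1]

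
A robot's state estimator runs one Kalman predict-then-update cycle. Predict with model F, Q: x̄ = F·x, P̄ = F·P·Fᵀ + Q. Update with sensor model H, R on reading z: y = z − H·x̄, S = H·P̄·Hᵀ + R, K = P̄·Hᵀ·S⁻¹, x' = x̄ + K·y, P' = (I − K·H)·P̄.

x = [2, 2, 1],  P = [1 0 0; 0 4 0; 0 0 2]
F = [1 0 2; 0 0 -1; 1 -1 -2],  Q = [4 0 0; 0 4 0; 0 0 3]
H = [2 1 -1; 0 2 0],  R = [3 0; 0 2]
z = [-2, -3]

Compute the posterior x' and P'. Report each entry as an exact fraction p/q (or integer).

x' = [455/981, -455/327, 1060/981]
P' = [2012/981 -50/327 2887/981; -50/327 50/109 56/327; 2887/981 56/327 6812/981]

x̄ = F·x = [4, -1, -2]
P̄ = F·P·Fᵀ + Q = [13 -4 -7; -4 6 4; -7 4 16]
y = z − H·x̄ = [-11, -1]
S = H·P̄·Hᵀ + R = [81 -12; -12 26]
K = P̄·Hᵀ·S⁻¹ = [329/981 -50/327; -2/327 50/109; -290/981 56/327]
x' = x̄ + K·y = [455/981, -455/327, 1060/981]
P' = (I − K·H)·P̄ = [2012/981 -50/327 2887/981; -50/327 50/109 56/327; 2887/981 56/327 6812/981]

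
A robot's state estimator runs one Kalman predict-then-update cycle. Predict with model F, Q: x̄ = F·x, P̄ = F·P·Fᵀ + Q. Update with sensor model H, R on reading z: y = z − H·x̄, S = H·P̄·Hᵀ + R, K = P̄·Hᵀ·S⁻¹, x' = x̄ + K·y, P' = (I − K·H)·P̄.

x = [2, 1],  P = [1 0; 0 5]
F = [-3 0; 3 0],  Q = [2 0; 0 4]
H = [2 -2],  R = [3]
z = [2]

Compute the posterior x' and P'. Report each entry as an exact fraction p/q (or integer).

x̄ = F·x = [-6, 6]
P̄ = F·P·Fᵀ + Q = [11 -9; -9 13]
y = z − H·x̄ = [26]
S = H·P̄·Hᵀ + R = [171]
K = P̄·Hᵀ·S⁻¹ = [40/171; -44/171]
x' = x̄ + K·y = [14/171, -118/171]
P' = (I − K·H)·P̄ = [281/171 221/171; 221/171 287/171]

x' = [14/171, -118/171]
P' = [281/171 221/171; 221/171 287/171]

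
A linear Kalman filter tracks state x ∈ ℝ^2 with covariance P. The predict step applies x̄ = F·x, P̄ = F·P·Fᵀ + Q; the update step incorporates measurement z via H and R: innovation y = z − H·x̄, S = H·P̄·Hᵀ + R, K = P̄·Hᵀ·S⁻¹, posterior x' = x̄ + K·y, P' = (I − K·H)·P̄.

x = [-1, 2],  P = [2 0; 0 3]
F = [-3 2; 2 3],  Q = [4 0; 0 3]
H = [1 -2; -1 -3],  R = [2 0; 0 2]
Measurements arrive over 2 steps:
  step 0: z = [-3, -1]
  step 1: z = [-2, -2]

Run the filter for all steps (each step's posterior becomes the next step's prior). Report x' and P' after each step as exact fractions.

step 0: x' = [-364/313, 247/313], P' = [4099/4069 -311/4069; -311/4069 647/4069]
step 1: x' = [-38/18237, 4814/6079], P' = [9560014/9939165 -52914/662611; -52914/662611 103796/662611]

step 0: x̄ = F·x = [7, 4]
step 0: P̄ = F·P·Fᵀ + Q = [34 6; 6 38]
step 0: y = z − H·x̄ = [-2, 18]
step 0: S = H·P̄·Hᵀ + R = [164 188; 188 414]
step 0: K = P̄·Hᵀ·S⁻¹ = [4721/8138 -1583/4069; -1605/8138 -815/4069]
step 0: x' = x̄ + K·y = [-364/313, 247/313]
step 0: P' = (I − K·H)·P̄ = [4099/4069 -311/4069; -311/4069 647/4069]
step 1: x̄ = F·x = [1586/313, 13/313]
step 1: P̄ = F·P·Fᵀ + Q = [59487/4069 -19157/4069; -19157/4069 30694/4069]
step 1: y = z − H·x̄ = [-2186/313, 999/313]
step 1: S = H·P̄·Hᵀ + R = [267029/4069 143834/4069; 143834/4069 228929/4069]
step 1: K = P̄·Hᵀ·S⁻¹ = [5573717/9939165 -3589442/9939165; -130253/662611 -129237/662611]
step 1: x' = x̄ + K·y = [-38/18237, 4814/6079]
step 1: P' = (I − K·H)·P̄ = [9560014/9939165 -52914/662611; -52914/662611 103796/662611]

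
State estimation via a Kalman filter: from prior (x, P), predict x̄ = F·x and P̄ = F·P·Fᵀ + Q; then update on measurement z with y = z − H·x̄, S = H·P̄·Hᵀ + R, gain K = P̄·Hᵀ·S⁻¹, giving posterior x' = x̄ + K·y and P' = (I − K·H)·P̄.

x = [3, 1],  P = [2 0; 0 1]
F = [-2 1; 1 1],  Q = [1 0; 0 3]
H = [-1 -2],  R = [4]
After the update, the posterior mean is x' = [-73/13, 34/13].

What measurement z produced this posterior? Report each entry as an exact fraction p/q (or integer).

x̄ = F·x = [-5, 4]
P̄ = F·P·Fᵀ + Q = [10 -3; -3 6]
S = H·P̄·Hᵀ + R = [26]
K = P̄·Hᵀ·S⁻¹ = [-2/13; -9/26]
x' − x̄ = [-8/13, -18/13] = K·y
y = (KᵀK)⁻¹·Kᵀ·(x' − x̄) = [4]
z = y + H·x̄ = [4] + [-3] = [1]

z = [1]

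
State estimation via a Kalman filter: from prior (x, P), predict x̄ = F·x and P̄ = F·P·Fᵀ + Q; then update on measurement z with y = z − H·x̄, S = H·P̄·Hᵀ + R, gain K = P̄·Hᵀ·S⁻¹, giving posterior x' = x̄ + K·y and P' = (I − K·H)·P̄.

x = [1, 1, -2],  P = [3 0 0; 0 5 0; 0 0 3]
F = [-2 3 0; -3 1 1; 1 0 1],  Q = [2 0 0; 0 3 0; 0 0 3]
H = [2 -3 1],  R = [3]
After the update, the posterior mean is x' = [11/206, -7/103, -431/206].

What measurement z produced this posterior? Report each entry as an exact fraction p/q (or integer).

z = [-2]

x̄ = F·x = [1, -4, -1]
P̄ = F·P·Fᵀ + Q = [59 33 -6; 33 38 -6; -6 -6 9]
S = H·P̄·Hᵀ + R = [206]
K = P̄·Hᵀ·S⁻¹ = [13/206; -27/103; 15/206]
x' − x̄ = [-195/206, 405/103, -225/206] = K·y
y = (KᵀK)⁻¹·Kᵀ·(x' − x̄) = [-15]
z = y + H·x̄ = [-15] + [13] = [-2]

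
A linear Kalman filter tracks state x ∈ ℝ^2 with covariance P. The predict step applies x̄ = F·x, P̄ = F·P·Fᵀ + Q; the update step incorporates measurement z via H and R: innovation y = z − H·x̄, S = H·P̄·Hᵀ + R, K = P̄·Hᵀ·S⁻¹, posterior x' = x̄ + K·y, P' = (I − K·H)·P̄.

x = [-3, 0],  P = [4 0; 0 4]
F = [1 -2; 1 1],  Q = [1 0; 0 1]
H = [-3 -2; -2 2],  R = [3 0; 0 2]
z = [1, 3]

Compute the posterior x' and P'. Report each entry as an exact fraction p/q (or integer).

x' = [-7599/9058, 2516/4529]
P' = [1793/9058 -6/4529; -6/4529 1311/4529]

x̄ = F·x = [-3, -3]
P̄ = F·P·Fᵀ + Q = [21 -4; -4 9]
y = z − H·x̄ = [-14, 3]
S = H·P̄·Hᵀ + R = [180 98; 98 154]
K = P̄·Hᵀ·S⁻¹ = [-255/1294 -1805/9058; -124/647 1317/4529]
x' = x̄ + K·y = [-7599/9058, 2516/4529]
P' = (I − K·H)·P̄ = [1793/9058 -6/4529; -6/4529 1311/4529]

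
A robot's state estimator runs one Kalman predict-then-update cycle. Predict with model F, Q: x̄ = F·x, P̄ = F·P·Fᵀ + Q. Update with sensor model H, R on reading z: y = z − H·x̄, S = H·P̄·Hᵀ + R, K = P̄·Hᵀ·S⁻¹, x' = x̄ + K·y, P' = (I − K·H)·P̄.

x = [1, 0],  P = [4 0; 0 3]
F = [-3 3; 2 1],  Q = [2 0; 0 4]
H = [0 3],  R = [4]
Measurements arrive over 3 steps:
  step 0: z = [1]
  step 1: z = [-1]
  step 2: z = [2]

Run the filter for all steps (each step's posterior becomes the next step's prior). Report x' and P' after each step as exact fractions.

step 0: x̄ = F·x = [-3, 2]
step 0: P̄ = F·P·Fᵀ + Q = [65 -15; -15 23]
step 0: y = z − H·x̄ = [-5]
step 0: S = H·P̄·Hᵀ + R = [211]
step 0: K = P̄·Hᵀ·S⁻¹ = [-45/211; 69/211]
step 0: x' = x̄ + K·y = [-408/211, 77/211]
step 0: P' = (I − K·H)·P̄ = [11690/211 -60/211; -60/211 92/211]
step 1: x̄ = F·x = [1455/211, -739/211]
step 1: P̄ = F·P·Fᵀ + Q = [107540/211 -70044/211; -70044/211 47456/211]
step 1: y = z − H·x̄ = [2006/211]
step 1: S = H·P̄·Hᵀ + R = [427948/211]
step 1: K = P̄·Hᵀ·S⁻¹ = [-52533/106987; 35592/106987]
step 1: x' = x̄ + K·y = [238317/106987, -36331/106987]
step 1: P' = (I − K·H)·P̄ = [2210984/106987 -70044/106987; -70044/106987 47456/106987]
step 2: x̄ = F·x = [-823944/106987, 440303/106987]
step 2: P̄ = F·P·Fᵀ + Q = [21800726/106987 -13333668/106987; -13333668/106987 9039164/106987]
step 2: y = z − H·x̄ = [-1106935/106987]
step 2: S = H·P̄·Hᵀ + R = [81780424/106987]
step 2: K = P̄·Hᵀ·S⁻¹ = [-10000251/20445106; 6779373/20445106]
step 2: x' = x̄ + K·y = [-53987817/20445106, 13999049/20445106]
step 2: P' = (I − K·H)·P̄ = [213568348/10222553 -6666834/10222553; -6666834/10222553 4519582/10222553]

step 0: x' = [-408/211, 77/211], P' = [11690/211 -60/211; -60/211 92/211]
step 1: x' = [238317/106987, -36331/106987], P' = [2210984/106987 -70044/106987; -70044/106987 47456/106987]
step 2: x' = [-53987817/20445106, 13999049/20445106], P' = [213568348/10222553 -6666834/10222553; -6666834/10222553 4519582/10222553]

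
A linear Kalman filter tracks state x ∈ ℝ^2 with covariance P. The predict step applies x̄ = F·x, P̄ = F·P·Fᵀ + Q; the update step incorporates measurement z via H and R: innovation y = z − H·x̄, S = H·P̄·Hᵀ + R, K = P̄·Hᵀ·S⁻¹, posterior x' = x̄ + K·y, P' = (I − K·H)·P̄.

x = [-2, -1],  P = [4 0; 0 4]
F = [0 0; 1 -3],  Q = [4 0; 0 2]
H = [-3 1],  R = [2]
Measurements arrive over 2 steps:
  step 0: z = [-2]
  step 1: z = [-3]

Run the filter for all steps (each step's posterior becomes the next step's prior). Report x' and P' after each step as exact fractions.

step 0: x' = [9/20, -23/40], P' = [11/5 63/10; 63/10 399/20]
step 1: x' = [1242/3679, -7104/3679], P' = [11836/3679 35028/3679; 35028/3679 110922/3679]

step 0: x̄ = F·x = [0, 1]
step 0: P̄ = F·P·Fᵀ + Q = [4 0; 0 42]
step 0: y = z − H·x̄ = [-3]
step 0: S = H·P̄·Hᵀ + R = [80]
step 0: K = P̄·Hᵀ·S⁻¹ = [-3/20; 21/40]
step 0: x' = x̄ + K·y = [9/20, -23/40]
step 0: P' = (I − K·H)·P̄ = [11/5 63/10; 63/10 399/20]
step 1: x̄ = F·x = [0, 87/40]
step 1: P̄ = F·P·Fᵀ + Q = [4 0; 0 2919/20]
step 1: y = z − H·x̄ = [-207/40]
step 1: S = H·P̄·Hᵀ + R = [3679/20]
step 1: K = P̄·Hᵀ·S⁻¹ = [-240/3679; 2919/3679]
step 1: x' = x̄ + K·y = [1242/3679, -7104/3679]
step 1: P' = (I − K·H)·P̄ = [11836/3679 35028/3679; 35028/3679 110922/3679]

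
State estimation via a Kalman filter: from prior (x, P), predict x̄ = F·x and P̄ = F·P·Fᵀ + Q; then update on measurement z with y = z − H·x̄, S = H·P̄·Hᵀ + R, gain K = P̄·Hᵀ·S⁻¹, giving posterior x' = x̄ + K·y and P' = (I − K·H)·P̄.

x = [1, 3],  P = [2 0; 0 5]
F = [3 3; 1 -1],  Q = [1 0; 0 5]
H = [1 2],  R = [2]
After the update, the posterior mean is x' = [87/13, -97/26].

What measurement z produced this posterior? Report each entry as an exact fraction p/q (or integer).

x̄ = F·x = [12, -2]
P̄ = F·P·Fᵀ + Q = [64 -9; -9 12]
S = H·P̄·Hᵀ + R = [78]
K = P̄·Hᵀ·S⁻¹ = [23/39; 5/26]
x' − x̄ = [-69/13, -45/26] = K·y
y = (KᵀK)⁻¹·Kᵀ·(x' − x̄) = [-9]
z = y + H·x̄ = [-9] + [8] = [-1]

z = [-1]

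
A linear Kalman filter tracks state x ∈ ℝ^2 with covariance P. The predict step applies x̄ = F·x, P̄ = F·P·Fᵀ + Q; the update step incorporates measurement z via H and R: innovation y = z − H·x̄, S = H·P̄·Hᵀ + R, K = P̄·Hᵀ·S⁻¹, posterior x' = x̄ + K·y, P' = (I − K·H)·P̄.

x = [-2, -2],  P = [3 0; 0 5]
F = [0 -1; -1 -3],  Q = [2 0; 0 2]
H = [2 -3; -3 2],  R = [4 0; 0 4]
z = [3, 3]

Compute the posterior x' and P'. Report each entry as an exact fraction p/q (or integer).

x̄ = F·x = [2, 8]
P̄ = F·P·Fᵀ + Q = [7 15; 15 50]
y = z − H·x̄ = [23, -7]
S = H·P̄·Hᵀ + R = [302 -147; -147 87]
K = P̄·Hᵀ·S⁻¹ = [-458/1555 -613/1555; -157/311 -206/933]
x' = x̄ + K·y = [-3133/1555, -1927/933]
P' = (I − K·H)·P̄ = [2204/1555 416/311; 416/311 1460/933]

x' = [-3133/1555, -1927/933]
P' = [2204/1555 416/311; 416/311 1460/933]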